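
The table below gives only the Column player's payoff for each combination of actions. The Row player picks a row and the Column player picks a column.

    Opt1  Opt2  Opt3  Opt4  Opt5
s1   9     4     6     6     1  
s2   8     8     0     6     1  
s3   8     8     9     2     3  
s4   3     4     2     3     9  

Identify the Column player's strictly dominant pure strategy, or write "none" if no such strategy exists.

none

Opt1 fails to dominate Opt2 at s2 (8=8).
Opt2 fails to dominate Opt1 at s1 (4<9).
Opt3 fails to dominate Opt1 at s1 (6<9).
Opt4 fails to dominate Opt1 at s1 (6<9).
Opt5 fails to dominate Opt1 at s1 (1<9).
No single strategy dominates all the others.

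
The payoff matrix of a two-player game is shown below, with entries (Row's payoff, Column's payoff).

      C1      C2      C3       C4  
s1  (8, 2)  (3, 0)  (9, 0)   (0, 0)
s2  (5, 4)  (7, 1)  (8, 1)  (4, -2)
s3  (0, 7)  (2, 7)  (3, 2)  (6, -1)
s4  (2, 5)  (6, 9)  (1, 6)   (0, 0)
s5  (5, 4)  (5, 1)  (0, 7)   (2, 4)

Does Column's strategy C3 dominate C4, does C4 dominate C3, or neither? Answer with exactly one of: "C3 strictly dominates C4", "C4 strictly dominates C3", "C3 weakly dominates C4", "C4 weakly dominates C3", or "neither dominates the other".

C3's payoffs vs C4's, by Row's action — s1: 0=0, s2: 1>-2, s3: 2>-1, s4: 6>0, s5: 7>4.
C3 is at least as good everywhere and strictly better somewhere (tied only at s1), so C3 weakly but not strictly dominates C4.

C3 weakly dominates C4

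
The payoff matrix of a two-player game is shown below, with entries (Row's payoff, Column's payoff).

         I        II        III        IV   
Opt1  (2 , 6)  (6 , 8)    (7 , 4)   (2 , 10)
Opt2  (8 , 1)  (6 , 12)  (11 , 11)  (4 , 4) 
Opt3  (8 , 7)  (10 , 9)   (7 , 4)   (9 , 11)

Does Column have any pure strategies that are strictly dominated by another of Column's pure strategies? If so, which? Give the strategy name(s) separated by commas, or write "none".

I, III

II strictly dominates I — Opt1: 8>6, Opt2: 12>1, Opt3: 9>7.
Nothing dominates II: I at Opt1 (8>6); III at Opt1 (8>4); IV at Opt2 (12>4).
III is strictly dominated by II (Opt1: 8>4, Opt2: 12>11, Opt3: 9>4).
IV: no other strategy beats it everywhere (I at Opt1 (10>6); II at Opt1 (10>8); III at Opt1 (10>4)).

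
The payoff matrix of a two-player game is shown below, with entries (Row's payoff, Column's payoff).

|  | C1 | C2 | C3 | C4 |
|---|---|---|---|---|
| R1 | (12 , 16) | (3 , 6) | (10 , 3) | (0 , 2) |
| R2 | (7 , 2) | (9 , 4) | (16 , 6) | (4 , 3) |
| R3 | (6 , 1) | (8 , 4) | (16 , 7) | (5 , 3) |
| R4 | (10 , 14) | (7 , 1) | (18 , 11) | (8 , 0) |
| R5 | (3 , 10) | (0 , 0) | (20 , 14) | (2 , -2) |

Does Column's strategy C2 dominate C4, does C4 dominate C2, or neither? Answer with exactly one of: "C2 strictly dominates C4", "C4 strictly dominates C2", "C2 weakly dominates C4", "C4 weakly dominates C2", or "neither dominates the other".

C2 strictly dominates C4

C2's payoffs vs C4's, by Row's action — R1: 6>2, R2: 4>3, R3: 4>3, R4: 1>0, R5: 0>-2.
Every comparison favours C2, so C2 strictly dominates C4.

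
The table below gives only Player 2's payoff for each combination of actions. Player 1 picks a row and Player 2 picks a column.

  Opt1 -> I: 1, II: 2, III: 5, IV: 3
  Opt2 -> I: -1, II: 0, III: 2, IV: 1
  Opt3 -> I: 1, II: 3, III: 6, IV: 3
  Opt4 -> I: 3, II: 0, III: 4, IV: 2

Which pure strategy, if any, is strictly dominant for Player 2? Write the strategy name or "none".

III

III vs I: Opt1: 5>1, Opt2: 2>-1, Opt3: 6>1, Opt4: 4>3.
III vs II: Opt1: 5>2, Opt2: 2>0, Opt3: 6>3, Opt4: 4>0.
III vs IV: Opt1: 5>3, Opt2: 2>1, Opt3: 6>3, Opt4: 4>2.
III strictly beats every other strategy against every opponent action, so it is strictly dominant.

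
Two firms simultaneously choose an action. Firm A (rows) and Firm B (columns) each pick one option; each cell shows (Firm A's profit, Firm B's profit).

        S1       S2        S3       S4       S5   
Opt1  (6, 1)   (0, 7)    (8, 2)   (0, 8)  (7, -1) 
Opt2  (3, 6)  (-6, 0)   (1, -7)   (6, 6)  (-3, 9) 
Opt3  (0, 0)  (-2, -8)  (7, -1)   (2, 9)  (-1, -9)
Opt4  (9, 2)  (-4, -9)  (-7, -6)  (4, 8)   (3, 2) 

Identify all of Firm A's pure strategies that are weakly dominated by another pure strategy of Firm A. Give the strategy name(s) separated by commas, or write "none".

none

Opt1: no other strategy beats it everywhere (Opt2 at S1 (6>3); Opt3 at S1 (6>0); Opt4 at S2 (0>-4)).
Nothing dominates Opt2: Opt1 at S4 (6>0); Opt3 at S1 (3>0); Opt4 at S3 (1>-7).
Opt3: no other strategy beats it everywhere (Opt1 at S4 (2>0); Opt2 at S2 (-2>-6); Opt4 at S2 (-2>-4)).
Opt4: no other strategy beats it everywhere (Opt1 at S1 (9>6); Opt2 at S1 (9>3); Opt3 at S1 (9>0)).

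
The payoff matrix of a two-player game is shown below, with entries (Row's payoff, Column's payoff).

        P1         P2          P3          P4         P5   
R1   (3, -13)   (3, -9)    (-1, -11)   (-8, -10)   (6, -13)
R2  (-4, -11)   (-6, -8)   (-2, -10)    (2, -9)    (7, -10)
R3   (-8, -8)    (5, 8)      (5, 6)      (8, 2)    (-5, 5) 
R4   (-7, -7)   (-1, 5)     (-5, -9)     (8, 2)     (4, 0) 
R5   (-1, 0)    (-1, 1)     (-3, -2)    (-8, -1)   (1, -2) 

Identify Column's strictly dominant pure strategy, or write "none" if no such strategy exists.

P2 vs P1: R1: -9>-13, R2: -8>-11, R3: 8>-8, R4: 5>-7, R5: 1>0.
P2 vs P3: R1: -9>-11, R2: -8>-10, R3: 8>6, R4: 5>-9, R5: 1>-2.
P2 vs P4: R1: -9>-10, R2: -8>-9, R3: 8>2, R4: 5>2, R5: 1>-1.
P2 vs P5: R1: -9>-13, R2: -8>-10, R3: 8>5, R4: 5>0, R5: 1>-2.
P2 strictly beats every other strategy against every opponent action, so it is strictly dominant.

P2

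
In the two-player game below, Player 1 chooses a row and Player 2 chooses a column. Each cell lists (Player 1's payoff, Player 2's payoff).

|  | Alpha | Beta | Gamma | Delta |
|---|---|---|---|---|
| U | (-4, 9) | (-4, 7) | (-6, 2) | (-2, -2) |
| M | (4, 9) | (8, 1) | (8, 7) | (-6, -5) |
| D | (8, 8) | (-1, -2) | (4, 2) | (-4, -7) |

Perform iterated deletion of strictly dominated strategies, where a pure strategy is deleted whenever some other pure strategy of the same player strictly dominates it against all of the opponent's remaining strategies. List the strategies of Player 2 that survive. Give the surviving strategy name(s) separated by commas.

Alpha

Column Beta is eliminated: Alpha beats it against every remaining row (U: 9>7, M: 9>1, D: 8>-2).
Player 2's strategy Gamma is strictly dominated by Alpha (U: 9>2, M: 9>7, D: 8>2) and is removed.
Player 1's strategy M is strictly dominated by D (Alpha: 8>4, Delta: -4>-6) and is removed.
For Player 2, Alpha strictly dominates Delta on the remaining rows (U: 9>-2, D: 8>-7); eliminate Delta.
Player 1's strategy U is strictly dominated by D (Alpha: 8>-4) and is removed.
Among the remaining strategies, none is strictly dominated by another pure strategy of the same player, so the elimination stops.
Surviving strategies — Player 1: {D}; Player 2: {Alpha}.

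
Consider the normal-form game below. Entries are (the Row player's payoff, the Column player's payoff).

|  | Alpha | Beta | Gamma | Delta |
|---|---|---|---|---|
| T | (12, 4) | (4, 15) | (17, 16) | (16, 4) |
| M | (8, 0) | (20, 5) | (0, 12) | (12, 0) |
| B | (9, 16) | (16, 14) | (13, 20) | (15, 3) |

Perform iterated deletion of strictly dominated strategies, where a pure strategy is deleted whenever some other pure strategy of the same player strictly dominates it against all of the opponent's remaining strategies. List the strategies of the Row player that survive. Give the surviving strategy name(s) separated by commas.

T

The Column player's strategy Alpha is strictly dominated by Gamma (T: 16>4, M: 12>0, B: 20>16) and is removed.
The Column player's strategy Beta is strictly dominated by Gamma (T: 16>15, M: 12>5, B: 20>14) and is removed.
For the Row player, T strictly dominates M on the remaining columns (Gamma: 17>0, Delta: 16>12); eliminate M.
The Row player's strategy B is strictly dominated by T (Gamma: 17>13, Delta: 16>15) and is removed.
Column Delta is eliminated: Gamma beats it against every remaining row (T: 16>4).
Among the remaining strategies, none is strictly dominated by another pure strategy of the same player, so the elimination stops.
Surviving strategies — the Row player: {T}; the Column player: {Gamma}.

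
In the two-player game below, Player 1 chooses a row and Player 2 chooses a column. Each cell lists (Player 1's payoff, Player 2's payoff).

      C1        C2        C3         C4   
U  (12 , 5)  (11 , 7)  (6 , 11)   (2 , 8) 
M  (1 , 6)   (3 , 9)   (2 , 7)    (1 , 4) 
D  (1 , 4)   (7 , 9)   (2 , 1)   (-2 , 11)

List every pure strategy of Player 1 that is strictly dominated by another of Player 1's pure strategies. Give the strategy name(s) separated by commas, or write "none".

U is not dominated — it holds its own against M at C1 (12>1); D at C1 (12>1).
U strictly dominates M — C1: 12>1, C2: 11>3, C3: 6>2, C4: 2>1.
D is strictly dominated by U (C1: 12>1, C2: 11>7, C3: 6>2, C4: 2>-2).

M, D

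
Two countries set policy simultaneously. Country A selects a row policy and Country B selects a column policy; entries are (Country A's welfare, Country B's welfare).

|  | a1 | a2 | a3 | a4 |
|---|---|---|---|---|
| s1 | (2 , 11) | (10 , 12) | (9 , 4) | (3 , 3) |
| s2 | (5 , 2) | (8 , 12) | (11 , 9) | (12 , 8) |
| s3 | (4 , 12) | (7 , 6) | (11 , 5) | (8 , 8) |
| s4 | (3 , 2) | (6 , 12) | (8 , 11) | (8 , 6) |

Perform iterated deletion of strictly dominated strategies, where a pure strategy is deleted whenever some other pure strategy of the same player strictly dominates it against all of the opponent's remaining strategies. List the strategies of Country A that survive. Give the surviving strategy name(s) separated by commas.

Row s4 is eliminated: s2 beats it against every remaining column (a1: 5>3, a2: 8>6, a3: 11>8, a4: 12>8).
Column a3 is eliminated: a2 beats it against every remaining row (s1: 12>4, s2: 12>9, s3: 6>5).
Country A's strategy s3 is strictly dominated by s2 (a1: 5>4, a2: 8>7, a4: 12>8) and is removed.
For Country B, a2 strictly dominates a1 on the remaining rows (s1: 12>11, s2: 12>2); eliminate a1.
Column a4 is eliminated: a2 beats it against every remaining row (s1: 12>3, s2: 12>8).
For Country A, s1 strictly dominates s2 on the remaining columns (a2: 10>8); eliminate s2.
Among the remaining strategies, none is strictly dominated by another pure strategy of the same player, so the elimination stops.
Surviving strategies — Country A: {s1}; Country B: {a2}.

s1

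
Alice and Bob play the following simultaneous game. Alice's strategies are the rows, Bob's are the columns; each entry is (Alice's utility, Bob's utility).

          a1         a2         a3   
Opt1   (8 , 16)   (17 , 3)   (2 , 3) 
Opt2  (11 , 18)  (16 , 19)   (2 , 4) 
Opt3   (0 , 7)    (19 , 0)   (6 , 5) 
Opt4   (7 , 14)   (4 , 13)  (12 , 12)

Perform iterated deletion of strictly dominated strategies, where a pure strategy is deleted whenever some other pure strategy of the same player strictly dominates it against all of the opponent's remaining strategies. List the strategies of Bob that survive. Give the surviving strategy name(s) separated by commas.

a1, a2

Bob's strategy a3 is strictly dominated by a1 (Opt1: 16>3, Opt2: 18>4, Opt3: 7>5, Opt4: 14>12) and is removed.
For Alice, Opt1 strictly dominates Opt4 on the remaining columns (a1: 8>7, a2: 17>4); eliminate Opt4.
Among the remaining strategies, none is strictly dominated by another pure strategy of the same player, so the elimination stops.
Surviving strategies — Alice: {Opt1, Opt2, Opt3}; Bob: {a1, a2}.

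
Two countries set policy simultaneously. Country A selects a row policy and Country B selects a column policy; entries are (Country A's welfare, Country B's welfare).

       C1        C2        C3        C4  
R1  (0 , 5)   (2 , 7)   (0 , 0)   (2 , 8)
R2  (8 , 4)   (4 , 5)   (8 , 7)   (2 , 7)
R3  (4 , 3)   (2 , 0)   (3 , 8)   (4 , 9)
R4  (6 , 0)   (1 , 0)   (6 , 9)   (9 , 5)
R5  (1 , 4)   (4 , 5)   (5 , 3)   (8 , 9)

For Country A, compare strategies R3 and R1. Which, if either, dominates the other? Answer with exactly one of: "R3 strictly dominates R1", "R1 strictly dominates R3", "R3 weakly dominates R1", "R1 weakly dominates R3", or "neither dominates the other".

R3 weakly dominates R1

Compare R3 to R1 across each opponent action: C1: 4>0, C2: 2=2, C3: 3>0, C4: 4>2.
R3 is at least as good everywhere and strictly better somewhere (tied only at C2), so R3 weakly but not strictly dominates R1.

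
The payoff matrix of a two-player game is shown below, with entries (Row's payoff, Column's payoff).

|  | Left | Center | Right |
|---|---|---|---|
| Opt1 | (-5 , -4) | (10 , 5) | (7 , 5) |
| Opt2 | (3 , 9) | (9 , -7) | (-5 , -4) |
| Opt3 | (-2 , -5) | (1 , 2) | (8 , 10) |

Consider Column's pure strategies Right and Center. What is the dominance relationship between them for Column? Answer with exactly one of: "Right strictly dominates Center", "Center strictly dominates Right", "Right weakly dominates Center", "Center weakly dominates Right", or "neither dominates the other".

Right's payoffs vs Center's, by Row's action — Opt1: 5=5, Opt2: -4>-7, Opt3: 10>2.
Right is at least as good everywhere and strictly better somewhere (tied only at Opt1), so Right weakly but not strictly dominates Center.

Right weakly dominates Center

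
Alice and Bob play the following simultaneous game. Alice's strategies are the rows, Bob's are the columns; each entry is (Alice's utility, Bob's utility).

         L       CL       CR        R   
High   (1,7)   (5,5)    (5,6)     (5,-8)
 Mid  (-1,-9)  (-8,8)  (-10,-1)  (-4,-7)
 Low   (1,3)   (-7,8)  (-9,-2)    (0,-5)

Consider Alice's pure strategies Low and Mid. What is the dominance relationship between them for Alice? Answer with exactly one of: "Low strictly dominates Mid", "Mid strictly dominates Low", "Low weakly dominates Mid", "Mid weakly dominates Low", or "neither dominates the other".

Compare Low to Mid across each choice by Bob: L: 1>-1, CL: -7>-8, CR: -9>-10, R: 0>-4.
Every comparison favours Low, so Low strictly dominates Mid.

Low strictly dominates Mid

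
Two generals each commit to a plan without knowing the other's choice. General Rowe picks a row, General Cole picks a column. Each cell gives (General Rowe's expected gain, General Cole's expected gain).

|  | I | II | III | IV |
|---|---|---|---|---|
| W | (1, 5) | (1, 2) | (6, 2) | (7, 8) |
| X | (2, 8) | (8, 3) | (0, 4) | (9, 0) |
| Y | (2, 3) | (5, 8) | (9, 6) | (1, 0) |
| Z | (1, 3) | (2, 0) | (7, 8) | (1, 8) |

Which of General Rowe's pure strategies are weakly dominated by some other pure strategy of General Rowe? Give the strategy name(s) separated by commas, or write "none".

Nothing dominates W: X at III (6>0); Y at IV (7>1); Z at IV (7>1).
X is not dominated — it holds its own against W at I (2>1); Y at II (8>5); Z at I (2>1).
Y: no other strategy beats it everywhere (W at I (2>1); X at III (9>0); Z at I (2>1)).
Z is weakly dominated by Y (I: 2>1, II: 5>2, III: 9>7, IV: 1=1).

Z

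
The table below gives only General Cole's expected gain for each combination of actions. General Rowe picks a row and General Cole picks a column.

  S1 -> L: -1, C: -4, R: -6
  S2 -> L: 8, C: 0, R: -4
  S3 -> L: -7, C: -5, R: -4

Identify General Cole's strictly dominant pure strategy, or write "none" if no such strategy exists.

L fails to dominate C at S3 (-7<-5).
C fails to dominate L at S1 (-4<-1).
R fails to dominate L at S1 (-6<-1).
No single strategy dominates all the others.

none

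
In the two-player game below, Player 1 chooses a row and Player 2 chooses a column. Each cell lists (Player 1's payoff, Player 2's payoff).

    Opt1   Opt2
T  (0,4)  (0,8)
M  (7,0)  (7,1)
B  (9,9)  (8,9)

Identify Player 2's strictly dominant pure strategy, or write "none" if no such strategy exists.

Opt1 fails to dominate Opt2 at T (4<8).
Opt2 fails to dominate Opt1 at B (9=9).
No single strategy dominates all the others.

none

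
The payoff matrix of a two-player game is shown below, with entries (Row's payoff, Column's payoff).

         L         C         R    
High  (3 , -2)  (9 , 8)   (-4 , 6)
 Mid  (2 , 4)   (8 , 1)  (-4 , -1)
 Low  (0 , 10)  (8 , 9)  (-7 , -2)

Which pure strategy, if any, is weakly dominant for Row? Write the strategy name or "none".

High

High vs Mid: L: 3>2, C: 9>8, R: -4=-4.
High vs Low: L: 3>0, C: 9>8, R: -4>-7.
High is at least as good as every other strategy against every opponent action, so it is weakly dominant.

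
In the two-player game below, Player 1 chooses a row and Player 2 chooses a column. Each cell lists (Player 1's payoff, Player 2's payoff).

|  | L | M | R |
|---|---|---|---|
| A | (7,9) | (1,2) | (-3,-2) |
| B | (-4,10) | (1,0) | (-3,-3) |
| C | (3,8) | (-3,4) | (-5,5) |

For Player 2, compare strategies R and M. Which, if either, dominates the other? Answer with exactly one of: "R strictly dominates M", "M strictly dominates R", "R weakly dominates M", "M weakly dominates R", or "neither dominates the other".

neither dominates the other

R's payoffs vs M's, by Player 1's action — A: -2<2, B: -3<0, C: 5>4.
R does better at C but worse at A, B; neither strategy dominates the other.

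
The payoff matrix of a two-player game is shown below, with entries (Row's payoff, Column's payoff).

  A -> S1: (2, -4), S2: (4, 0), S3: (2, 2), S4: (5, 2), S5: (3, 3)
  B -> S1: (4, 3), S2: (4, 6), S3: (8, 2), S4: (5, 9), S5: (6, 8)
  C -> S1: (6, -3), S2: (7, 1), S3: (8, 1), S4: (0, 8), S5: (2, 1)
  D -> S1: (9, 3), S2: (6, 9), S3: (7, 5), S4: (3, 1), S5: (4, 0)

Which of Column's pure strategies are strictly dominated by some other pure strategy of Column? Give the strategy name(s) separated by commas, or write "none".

S1: dominated, since S2 does at least as well everywhere (A: 0>-4, B: 6>3, C: 1>-3, D: 9>3).
S2 is not dominated — it holds its own against S1 at A (0>-4); S3 at B (6>2); S4 at D (9>1); S5 at C (1=1).
Nothing dominates S3: S1 at A (2>-4); S2 at A (2>0); S4 at A (2=2); S5 at C (1=1).
S4 is not dominated — it holds its own against S1 at A (2>-4); S2 at A (2>0); S3 at A (2=2); S5 at B (9>8).
Nothing dominates S5: S1 at A (3>-4); S2 at A (3>0); S3 at A (3>2); S4 at A (3>2).

S1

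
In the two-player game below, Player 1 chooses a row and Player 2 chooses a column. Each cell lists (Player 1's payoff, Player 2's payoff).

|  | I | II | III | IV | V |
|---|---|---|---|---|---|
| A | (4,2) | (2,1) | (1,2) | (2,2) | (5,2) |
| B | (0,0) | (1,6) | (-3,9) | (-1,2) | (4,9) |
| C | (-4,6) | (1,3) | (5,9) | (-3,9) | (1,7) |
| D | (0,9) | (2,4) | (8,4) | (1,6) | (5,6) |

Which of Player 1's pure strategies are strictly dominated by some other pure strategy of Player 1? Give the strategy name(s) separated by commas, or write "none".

B, C

A is not dominated — it holds its own against B at I (4>0); C at I (4>-4); D at I (4>0).
A strictly dominates B — I: 4>0, II: 2>1, III: 1>-3, IV: 2>-1, V: 5>4.
C is strictly dominated by D (I: 0>-4, II: 2>1, III: 8>5, IV: 1>-3, V: 5>1).
Nothing dominates D: A at II (2=2); B at I (0=0); C at I (0>-4).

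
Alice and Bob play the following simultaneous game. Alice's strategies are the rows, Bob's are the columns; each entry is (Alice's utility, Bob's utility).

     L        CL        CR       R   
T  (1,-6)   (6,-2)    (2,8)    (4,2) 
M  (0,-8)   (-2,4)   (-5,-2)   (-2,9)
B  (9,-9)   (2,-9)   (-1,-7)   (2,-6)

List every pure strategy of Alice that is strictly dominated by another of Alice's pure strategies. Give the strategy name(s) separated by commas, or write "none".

T: no other strategy beats it everywhere (M at L (1>0); B at CL (6>2)).
M is strictly dominated by T (L: 1>0, CL: 6>-2, CR: 2>-5, R: 4>-2).
B: no other strategy beats it everywhere (T at L (9>1); M at L (9>0)).

M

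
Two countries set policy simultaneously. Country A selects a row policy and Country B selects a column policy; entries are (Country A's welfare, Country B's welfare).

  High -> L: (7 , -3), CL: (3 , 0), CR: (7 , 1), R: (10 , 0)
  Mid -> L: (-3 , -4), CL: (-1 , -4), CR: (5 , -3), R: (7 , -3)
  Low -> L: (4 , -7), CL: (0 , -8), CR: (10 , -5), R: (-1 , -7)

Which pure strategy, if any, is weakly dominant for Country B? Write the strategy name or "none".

CR vs L: High: 1>-3, Mid: -3>-4, Low: -5>-7.
CR vs CL: High: 1>0, Mid: -3>-4, Low: -5>-8.
CR vs R: High: 1>0, Mid: -3=-3, Low: -5>-7.
CR is at least as good as every other strategy against every opponent action, so it is weakly dominant.

CR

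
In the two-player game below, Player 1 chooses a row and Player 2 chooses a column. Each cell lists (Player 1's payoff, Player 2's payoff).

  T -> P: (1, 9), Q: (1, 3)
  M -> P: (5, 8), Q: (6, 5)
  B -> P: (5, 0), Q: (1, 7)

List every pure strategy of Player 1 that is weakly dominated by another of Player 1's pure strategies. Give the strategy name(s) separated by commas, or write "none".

T, B

T is weakly dominated by M (P: 5>1, Q: 6>1).
M: no other strategy beats it everywhere (T at P (5>1); B at Q (6>1)).
B is weakly dominated by M (P: 5=5, Q: 6>1).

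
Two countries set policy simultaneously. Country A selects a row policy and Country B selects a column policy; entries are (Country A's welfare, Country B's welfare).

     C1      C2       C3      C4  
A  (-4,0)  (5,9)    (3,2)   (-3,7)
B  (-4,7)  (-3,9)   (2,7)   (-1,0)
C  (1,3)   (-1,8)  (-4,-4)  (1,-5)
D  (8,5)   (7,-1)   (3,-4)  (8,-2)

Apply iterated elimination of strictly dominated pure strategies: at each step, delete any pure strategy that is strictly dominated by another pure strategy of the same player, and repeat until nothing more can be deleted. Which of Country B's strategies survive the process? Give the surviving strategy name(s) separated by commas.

Row B is eliminated: D beats it against every remaining column (C1: 8>-4, C2: 7>-3, C3: 3>2, C4: 8>-1).
Row C is eliminated: D beats it against every remaining column (C1: 8>1, C2: 7>-1, C3: 3>-4, C4: 8>1).
For Country B, C2 strictly dominates C3 on the remaining rows (A: 9>2, D: -1>-4); eliminate C3.
Row A is eliminated: D beats it against every remaining column (C1: 8>-4, C2: 7>5, C4: 8>-3).
For Country B, C1 strictly dominates C2 on the remaining rows (D: 5>-1); eliminate C2.
Country B's strategy C4 is strictly dominated by C1 (D: 5>-2) and is removed.
Among the remaining strategies, none is strictly dominated by another pure strategy of the same player, so the elimination stops.
Surviving strategies — Country A: {D}; Country B: {C1}.

C1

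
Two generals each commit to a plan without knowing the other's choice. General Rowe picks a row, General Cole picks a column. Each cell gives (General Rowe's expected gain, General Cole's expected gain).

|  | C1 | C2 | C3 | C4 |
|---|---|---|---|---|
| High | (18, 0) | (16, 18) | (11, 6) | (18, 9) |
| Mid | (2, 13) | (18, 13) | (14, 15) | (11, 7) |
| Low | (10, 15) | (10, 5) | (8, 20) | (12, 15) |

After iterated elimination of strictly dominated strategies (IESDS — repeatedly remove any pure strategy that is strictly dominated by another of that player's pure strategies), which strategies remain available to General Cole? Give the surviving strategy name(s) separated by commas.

C3

For General Rowe, High strictly dominates Low on the remaining columns (C1: 18>10, C2: 16>10, C3: 11>8, C4: 18>12); eliminate Low.
For General Cole, C3 strictly dominates C1 on the remaining rows (High: 6>0, Mid: 15>13); eliminate C1.
General Cole's strategy C4 is strictly dominated by C2 (High: 18>9, Mid: 13>7) and is removed.
For General Rowe, Mid strictly dominates High on the remaining columns (C2: 18>16, C3: 14>11); eliminate High.
Column C2 is eliminated: C3 beats it against every remaining row (Mid: 15>13).
Among the remaining strategies, none is strictly dominated by another pure strategy of the same player, so the elimination stops.
Surviving strategies — General Rowe: {Mid}; General Cole: {C3}.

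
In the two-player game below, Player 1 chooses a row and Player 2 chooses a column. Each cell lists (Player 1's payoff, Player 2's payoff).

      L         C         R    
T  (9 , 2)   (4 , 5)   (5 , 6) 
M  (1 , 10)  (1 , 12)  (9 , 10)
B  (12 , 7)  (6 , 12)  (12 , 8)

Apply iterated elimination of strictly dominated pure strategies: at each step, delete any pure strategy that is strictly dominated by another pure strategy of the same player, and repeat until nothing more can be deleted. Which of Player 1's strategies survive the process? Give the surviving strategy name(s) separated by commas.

B

Row T is eliminated: B beats it against every remaining column (L: 12>9, C: 6>4, R: 12>5).
For Player 1, B strictly dominates M on the remaining columns (L: 12>1, C: 6>1, R: 12>9); eliminate M.
Column L is eliminated: C beats it against every remaining row (B: 12>7).
Player 2's strategy R is strictly dominated by C (B: 12>8) and is removed.
Among the remaining strategies, none is strictly dominated by another pure strategy of the same player, so the elimination stops.
Surviving strategies — Player 1: {B}; Player 2: {C}.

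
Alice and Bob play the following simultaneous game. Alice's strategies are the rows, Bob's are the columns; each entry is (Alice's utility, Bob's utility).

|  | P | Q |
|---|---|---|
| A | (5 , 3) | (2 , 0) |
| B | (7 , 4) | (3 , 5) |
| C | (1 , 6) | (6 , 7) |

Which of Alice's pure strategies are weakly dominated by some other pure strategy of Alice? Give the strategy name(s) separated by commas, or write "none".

A

A is weakly dominated by B (P: 7>5, Q: 3>2).
Nothing dominates B: A at P (7>5); C at P (7>1).
C: no other strategy beats it everywhere (A at Q (6>2); B at Q (6>3)).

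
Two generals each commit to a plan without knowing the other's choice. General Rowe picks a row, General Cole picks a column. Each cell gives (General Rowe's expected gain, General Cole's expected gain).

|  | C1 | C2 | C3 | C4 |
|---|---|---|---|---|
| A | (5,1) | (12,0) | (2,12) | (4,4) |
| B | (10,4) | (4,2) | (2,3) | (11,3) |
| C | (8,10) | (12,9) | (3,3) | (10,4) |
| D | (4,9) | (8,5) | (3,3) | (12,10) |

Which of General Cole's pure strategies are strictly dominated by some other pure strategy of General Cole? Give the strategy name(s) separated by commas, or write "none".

C2

C1 is not dominated — it holds its own against C2 at A (1>0); C3 at B (4>3); C4 at B (4>3).
C2 is strictly dominated by C1 (A: 1>0, B: 4>2, C: 10>9, D: 9>5).
C3 is not dominated — it holds its own against C1 at A (12>1); C2 at A (12>0); C4 at A (12>4).
Nothing dominates C4: C1 at A (4>1); C2 at A (4>0); C3 at B (3=3).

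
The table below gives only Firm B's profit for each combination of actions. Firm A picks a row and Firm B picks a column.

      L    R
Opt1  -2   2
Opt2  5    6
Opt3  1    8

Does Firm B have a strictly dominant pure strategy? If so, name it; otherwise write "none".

R

R vs L: Opt1: 2>-2, Opt2: 6>5, Opt3: 8>1.
R strictly beats every other strategy against every opponent action, so it is strictly dominant.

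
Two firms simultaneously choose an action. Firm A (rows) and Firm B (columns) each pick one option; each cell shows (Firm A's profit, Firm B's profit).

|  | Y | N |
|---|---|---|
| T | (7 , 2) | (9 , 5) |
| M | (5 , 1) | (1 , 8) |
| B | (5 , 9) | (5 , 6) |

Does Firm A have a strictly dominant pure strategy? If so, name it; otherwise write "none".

T

T vs M: Y: 7>5, N: 9>1.
T vs B: Y: 7>5, N: 9>5.
T strictly beats every other strategy against every opponent action, so it is strictly dominant.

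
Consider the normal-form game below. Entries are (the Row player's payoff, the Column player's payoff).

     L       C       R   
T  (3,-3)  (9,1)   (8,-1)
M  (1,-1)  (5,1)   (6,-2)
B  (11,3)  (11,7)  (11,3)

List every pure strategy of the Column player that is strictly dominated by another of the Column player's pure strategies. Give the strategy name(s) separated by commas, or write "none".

L, R

C strictly dominates L — T: 1>-3, M: 1>-1, B: 7>3.
C is not dominated — it holds its own against L at T (1>-3); R at T (1>-1).
R: dominated, since C does at least as well everywhere (T: 1>-1, M: 1>-2, B: 7>3).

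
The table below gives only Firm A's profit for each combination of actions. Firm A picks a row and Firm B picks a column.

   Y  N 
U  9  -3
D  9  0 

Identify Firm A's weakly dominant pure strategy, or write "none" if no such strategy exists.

D vs U: Y: 9=9, N: 0>-3.
D is at least as good as every other strategy against every opponent action, so it is weakly dominant.

D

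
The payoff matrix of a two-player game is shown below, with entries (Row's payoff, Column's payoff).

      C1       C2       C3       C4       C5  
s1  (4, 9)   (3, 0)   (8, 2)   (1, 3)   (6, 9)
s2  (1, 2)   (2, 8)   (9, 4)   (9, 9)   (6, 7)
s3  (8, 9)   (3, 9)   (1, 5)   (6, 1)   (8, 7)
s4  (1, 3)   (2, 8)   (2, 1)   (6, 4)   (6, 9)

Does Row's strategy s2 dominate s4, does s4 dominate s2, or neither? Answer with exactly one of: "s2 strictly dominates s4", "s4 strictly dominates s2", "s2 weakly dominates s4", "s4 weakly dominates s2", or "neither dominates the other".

s2 weakly dominates s4

Compare s2 to s4 across each choice by Column: C1: 1=1, C2: 2=2, C3: 9>2, C4: 9>6, C5: 6=6.
s2 is at least as good everywhere and strictly better somewhere (tied only at C1, C2, C5), so s2 weakly but not strictly dominates s4.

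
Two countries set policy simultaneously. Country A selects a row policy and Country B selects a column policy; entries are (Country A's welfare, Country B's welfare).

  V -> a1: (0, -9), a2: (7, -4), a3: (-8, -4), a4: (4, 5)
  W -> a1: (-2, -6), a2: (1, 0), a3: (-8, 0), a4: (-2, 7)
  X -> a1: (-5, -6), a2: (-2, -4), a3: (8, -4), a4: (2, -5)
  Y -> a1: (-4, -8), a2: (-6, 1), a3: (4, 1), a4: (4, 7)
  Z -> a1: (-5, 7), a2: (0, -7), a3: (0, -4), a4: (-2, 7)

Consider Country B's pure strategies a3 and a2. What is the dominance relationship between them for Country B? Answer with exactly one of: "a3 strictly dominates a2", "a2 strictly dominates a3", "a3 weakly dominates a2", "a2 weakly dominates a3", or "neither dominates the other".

a3 weakly dominates a2

a3's payoffs vs a2's, by Country A's action — V: -4=-4, W: 0=0, X: -4=-4, Y: 1=1, Z: -4>-7.
a3 is at least as good everywhere and strictly better somewhere (tied only at V, W, X, Y), so a3 weakly but not strictly dominates a2.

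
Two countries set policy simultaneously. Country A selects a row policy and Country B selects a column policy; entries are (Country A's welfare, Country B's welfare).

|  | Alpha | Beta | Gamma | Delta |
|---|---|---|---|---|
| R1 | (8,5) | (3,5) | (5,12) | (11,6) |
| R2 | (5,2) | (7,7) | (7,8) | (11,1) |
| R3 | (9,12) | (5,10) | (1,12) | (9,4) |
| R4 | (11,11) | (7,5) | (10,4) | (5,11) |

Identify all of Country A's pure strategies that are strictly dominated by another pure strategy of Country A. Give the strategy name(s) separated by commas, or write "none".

none

R1: no other strategy beats it everywhere (R2 at Alpha (8>5); R3 at Gamma (5>1); R4 at Delta (11>5)).
R2 is not dominated — it holds its own against R1 at Beta (7>3); R3 at Beta (7>5); R4 at Beta (7=7).
R3: no other strategy beats it everywhere (R1 at Alpha (9>8); R2 at Alpha (9>5); R4 at Delta (9>5)).
R4: no other strategy beats it everywhere (R1 at Alpha (11>8); R2 at Alpha (11>5); R3 at Alpha (11>9)).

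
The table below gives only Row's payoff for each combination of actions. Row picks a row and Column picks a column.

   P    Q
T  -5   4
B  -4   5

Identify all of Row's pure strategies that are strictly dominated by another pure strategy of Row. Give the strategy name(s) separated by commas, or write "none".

B strictly dominates T — P: -4>-5, Q: 5>4.
Nothing dominates B: T at P (-4>-5).

T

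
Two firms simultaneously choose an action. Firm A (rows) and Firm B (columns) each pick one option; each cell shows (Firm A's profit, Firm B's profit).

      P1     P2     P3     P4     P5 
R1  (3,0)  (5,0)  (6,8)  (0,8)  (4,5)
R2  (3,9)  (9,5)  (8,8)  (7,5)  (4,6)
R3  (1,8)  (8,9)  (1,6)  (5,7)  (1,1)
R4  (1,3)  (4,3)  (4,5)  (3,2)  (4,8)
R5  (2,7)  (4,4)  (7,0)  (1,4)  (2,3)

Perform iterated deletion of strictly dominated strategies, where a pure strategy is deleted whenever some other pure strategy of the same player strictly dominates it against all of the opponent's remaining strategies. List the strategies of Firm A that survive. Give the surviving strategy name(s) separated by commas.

For Firm A, R2 strictly dominates R3 on the remaining columns (P1: 3>1, P2: 9>8, P3: 8>1, P4: 7>5, P5: 4>1); eliminate R3.
Firm A's strategy R5 is strictly dominated by R2 (P1: 3>2, P2: 9>4, P3: 8>7, P4: 7>1, P5: 4>2) and is removed.
Column P2 is eliminated: P3 beats it against every remaining row (R1: 8>0, R2: 8>5, R4: 5>3).
Among the remaining strategies, none is strictly dominated by another pure strategy of the same player, so the elimination stops.
Surviving strategies — Firm A: {R1, R2, R4}; Firm B: {P1, P3, P4, P5}.

R1, R2, R4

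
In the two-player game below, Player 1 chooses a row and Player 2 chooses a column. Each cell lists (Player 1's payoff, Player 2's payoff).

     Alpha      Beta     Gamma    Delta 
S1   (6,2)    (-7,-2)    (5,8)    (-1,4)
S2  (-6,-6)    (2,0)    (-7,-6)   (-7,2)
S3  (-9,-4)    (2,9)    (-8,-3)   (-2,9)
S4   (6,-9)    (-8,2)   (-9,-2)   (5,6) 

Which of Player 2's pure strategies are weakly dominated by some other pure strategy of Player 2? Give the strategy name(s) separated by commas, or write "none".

Alpha, Beta

Gamma weakly dominates Alpha — S1: 8>2, S2: -6=-6, S3: -3>-4, S4: -2>-9.
Beta: dominated, since Delta does at least as well everywhere (S1: 4>-2, S2: 2>0, S3: 9=9, S4: 6>2).
Gamma is not dominated — it holds its own against Alpha at S1 (8>2); Beta at S1 (8>-2); Delta at S1 (8>4).
Nothing dominates Delta: Alpha at S1 (4>2); Beta at S1 (4>-2); Gamma at S2 (2>-6).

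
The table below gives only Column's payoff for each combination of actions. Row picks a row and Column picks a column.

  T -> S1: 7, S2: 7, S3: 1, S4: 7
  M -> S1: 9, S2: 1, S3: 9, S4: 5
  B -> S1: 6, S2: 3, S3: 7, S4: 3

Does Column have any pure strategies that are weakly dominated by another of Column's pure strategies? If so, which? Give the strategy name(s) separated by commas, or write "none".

S2, S4

S1: no other strategy beats it everywhere (S2 at M (9>1); S3 at T (7>1); S4 at M (9>5)).
S2 is weakly dominated by S1 (T: 7=7, M: 9>1, B: 6>3).
Nothing dominates S3: S1 at B (7>6); S2 at M (9>1); S4 at M (9>5).
S1 weakly dominates S4 — T: 7=7, M: 9>5, B: 6>3.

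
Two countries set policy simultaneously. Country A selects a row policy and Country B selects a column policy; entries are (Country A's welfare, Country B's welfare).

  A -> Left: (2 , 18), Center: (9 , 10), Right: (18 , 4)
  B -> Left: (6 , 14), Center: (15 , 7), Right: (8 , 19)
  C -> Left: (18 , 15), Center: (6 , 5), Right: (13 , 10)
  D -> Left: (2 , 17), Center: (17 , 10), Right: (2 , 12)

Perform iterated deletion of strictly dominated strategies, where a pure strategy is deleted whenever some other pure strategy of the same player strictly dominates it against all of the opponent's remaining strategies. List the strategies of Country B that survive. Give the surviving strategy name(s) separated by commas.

Country B's strategy Center is strictly dominated by Left (A: 18>10, B: 14>7, C: 15>5, D: 17>10) and is removed.
For Country A, C strictly dominates B on the remaining columns (Left: 18>6, Right: 13>8); eliminate B.
Country A's strategy D is strictly dominated by C (Left: 18>2, Right: 13>2) and is removed.
For Country B, Left strictly dominates Right on the remaining rows (A: 18>4, C: 15>10); eliminate Right.
Row A is eliminated: C beats it against every remaining column (Left: 18>2).
Among the remaining strategies, none is strictly dominated by another pure strategy of the same player, so the elimination stops.
Surviving strategies — Country A: {C}; Country B: {Left}.

Left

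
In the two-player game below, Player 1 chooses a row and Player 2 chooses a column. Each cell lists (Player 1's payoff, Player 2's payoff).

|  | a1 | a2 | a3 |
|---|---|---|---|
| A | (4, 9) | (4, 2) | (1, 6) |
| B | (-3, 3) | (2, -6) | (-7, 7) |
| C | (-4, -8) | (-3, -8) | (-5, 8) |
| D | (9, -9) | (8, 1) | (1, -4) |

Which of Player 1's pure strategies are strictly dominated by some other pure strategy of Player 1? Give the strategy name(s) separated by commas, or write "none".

B, C

Nothing dominates A: B at a1 (4>-3); C at a1 (4>-4); D at a3 (1=1).
B: dominated, since A does at least as well everywhere (a1: 4>-3, a2: 4>2, a3: 1>-7).
C: dominated, since A does at least as well everywhere (a1: 4>-4, a2: 4>-3, a3: 1>-5).
Nothing dominates D: A at a1 (9>4); B at a1 (9>-3); C at a1 (9>-4).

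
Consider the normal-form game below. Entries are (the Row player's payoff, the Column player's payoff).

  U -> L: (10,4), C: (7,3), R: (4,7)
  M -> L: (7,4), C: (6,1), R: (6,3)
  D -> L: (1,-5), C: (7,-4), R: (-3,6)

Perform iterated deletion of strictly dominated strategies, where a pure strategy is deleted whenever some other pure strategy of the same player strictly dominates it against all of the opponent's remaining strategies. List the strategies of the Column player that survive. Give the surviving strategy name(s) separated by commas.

The Column player's strategy C is strictly dominated by R (U: 7>3, M: 3>1, D: 6>-4) and is removed.
The Row player's strategy D is strictly dominated by U (L: 10>1, R: 4>-3) and is removed.
Among the remaining strategies, none is strictly dominated by another pure strategy of the same player, so the elimination stops.
Surviving strategies — the Row player: {U, M}; the Column player: {L, R}.

L, R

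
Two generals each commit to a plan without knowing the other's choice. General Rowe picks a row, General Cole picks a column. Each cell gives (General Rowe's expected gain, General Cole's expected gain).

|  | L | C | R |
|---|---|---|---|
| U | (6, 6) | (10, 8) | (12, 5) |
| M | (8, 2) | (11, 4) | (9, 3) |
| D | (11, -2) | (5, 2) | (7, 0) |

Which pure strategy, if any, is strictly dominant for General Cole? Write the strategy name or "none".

C

C vs L: U: 8>6, M: 4>2, D: 2>-2.
C vs R: U: 8>5, M: 4>3, D: 2>0.
C strictly beats every other strategy against every opponent action, so it is strictly dominant.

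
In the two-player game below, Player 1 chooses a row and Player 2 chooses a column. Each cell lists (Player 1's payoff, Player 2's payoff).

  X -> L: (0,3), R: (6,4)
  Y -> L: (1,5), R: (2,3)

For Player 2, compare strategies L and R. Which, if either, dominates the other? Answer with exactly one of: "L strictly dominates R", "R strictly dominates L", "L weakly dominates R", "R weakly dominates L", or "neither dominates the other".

neither dominates the other

Compare L to R across each opponent action: X: 3<4, Y: 5>3.
L does better at Y but worse at X; neither strategy dominates the other.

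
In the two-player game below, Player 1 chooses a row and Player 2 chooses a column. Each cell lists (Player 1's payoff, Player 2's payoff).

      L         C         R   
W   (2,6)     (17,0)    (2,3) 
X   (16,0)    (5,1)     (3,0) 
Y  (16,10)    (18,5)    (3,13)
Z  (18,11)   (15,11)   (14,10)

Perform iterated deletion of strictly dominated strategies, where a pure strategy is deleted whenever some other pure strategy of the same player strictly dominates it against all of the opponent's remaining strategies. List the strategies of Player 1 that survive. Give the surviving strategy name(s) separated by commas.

Y, Z

Row W is eliminated: Y beats it against every remaining column (L: 16>2, C: 18>17, R: 3>2).
Row X is eliminated: Z beats it against every remaining column (L: 18>16, C: 15>5, R: 14>3).
Among the remaining strategies, none is strictly dominated by another pure strategy of the same player, so the elimination stops.
Surviving strategies — Player 1: {Y, Z}; Player 2: {L, C, R}.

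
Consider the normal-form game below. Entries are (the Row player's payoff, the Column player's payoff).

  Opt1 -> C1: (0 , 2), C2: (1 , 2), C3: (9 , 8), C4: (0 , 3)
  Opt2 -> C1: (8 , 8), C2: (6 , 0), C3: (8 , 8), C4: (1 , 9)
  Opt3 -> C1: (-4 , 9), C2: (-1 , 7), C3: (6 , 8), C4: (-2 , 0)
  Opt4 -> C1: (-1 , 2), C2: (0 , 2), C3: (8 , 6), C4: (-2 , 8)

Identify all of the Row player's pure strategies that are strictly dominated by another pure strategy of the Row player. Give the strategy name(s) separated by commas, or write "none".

Nothing dominates Opt1: Opt2 at C3 (9>8); Opt3 at C1 (0>-4); Opt4 at C1 (0>-1).
Opt2: no other strategy beats it everywhere (Opt1 at C1 (8>0); Opt3 at C1 (8>-4); Opt4 at C1 (8>-1)).
Opt1 strictly dominates Opt3 — C1: 0>-4, C2: 1>-1, C3: 9>6, C4: 0>-2.
Opt4: dominated, since Opt1 does at least as well everywhere (C1: 0>-1, C2: 1>0, C3: 9>8, C4: 0>-2).

Opt3, Opt4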